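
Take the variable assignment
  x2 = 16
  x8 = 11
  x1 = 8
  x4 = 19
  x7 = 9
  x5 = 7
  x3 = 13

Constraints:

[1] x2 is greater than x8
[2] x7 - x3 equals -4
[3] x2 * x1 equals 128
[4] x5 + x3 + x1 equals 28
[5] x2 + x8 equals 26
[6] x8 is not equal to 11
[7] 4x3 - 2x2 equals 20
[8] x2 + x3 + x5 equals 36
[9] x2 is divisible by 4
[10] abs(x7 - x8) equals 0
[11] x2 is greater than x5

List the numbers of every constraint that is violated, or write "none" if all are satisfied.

[1] x2 = 16, x8 = 11; 16 > 11 — holds.
[2] x7 - x3 = 9 - 13 = -4 — holds.
[3] x2 * x1 = 16 * 8 = 128 — holds.
[4] x5 + x3 + x1 = 7 + 13 + 8 = 28 — holds.
[5] x2 + x8 = 16 + 11 = 27, not 26 — does not hold.
[6] x8 = 11, but 11 is required to differ — does not hold.
[7] 4x3 - 2x2 = 4(13) - 2(16) = 20 — holds.
[8] x2 + x3 + x5 = 16 + 13 + 7 = 36 — holds.
[9] 16 / 4 = 4, so 4 divides 16 — holds.
[10] abs(9 - 11) = 2, not 0 — does not hold.
[11] x2 = 16, x5 = 7; 16 > 7 — holds.

Constraints 5, 6, 10 are violated.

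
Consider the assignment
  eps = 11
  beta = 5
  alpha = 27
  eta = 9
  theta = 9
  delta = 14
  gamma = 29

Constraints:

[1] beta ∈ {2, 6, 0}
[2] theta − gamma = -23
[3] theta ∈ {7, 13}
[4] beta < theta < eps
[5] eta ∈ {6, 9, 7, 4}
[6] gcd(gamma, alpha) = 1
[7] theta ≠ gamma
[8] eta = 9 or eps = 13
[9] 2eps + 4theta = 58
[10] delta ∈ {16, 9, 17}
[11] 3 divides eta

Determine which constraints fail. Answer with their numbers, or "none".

[1] beta = 5 is not in {2, 6, 0} — violated.
[2] theta − gamma = 9 − 29 = -20, not -23 — violated.
[3] theta = 9 is not in {7, 13} — violated.
[4] values 5 < 9 < 11 — OK.
[5] eta = 9 is in {6, 9, 7, 4} — OK.
[6] gcd(29, 27) = 1 — OK.
[7] theta = 9, gamma = 29; distinct — OK.
[8] eta = 9 = 9 (first disjunct) — OK.
[9] 2eps + 4theta = 2(11) + 4(9) = 58 — OK.
[10] delta = 14 is not in {16, 9, 17} — violated.
[11] 9 / 3 = 3, so 3 divides 9 — OK.

Constraints 1, 2, 3, 10 do not hold.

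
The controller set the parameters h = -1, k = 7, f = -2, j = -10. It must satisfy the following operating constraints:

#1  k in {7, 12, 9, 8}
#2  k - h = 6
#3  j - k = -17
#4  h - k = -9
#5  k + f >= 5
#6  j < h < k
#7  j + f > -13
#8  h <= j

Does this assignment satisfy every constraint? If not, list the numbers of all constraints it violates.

Violated: 2, 4, 8.

#1 k = 7 is in {7, 12, 9, 8} — OK.
#2 k - h = 7 - (-1) = 8, not 6 — violated.
#3 j - k = -10 - 7 = -17 — OK.
#4 h - k = -1 - 7 = -8, not -9 — violated.
#5 k + f = 7 + (-2) = 5; 5 ≥ 5 — OK.
#6 values -10 < -1 < 7 — OK.
#7 j + f = -10 + (-2) = -12; -12 > -13 — OK.
#8 h = -1, j = -10; -1 > -10 (want ≤) — violated.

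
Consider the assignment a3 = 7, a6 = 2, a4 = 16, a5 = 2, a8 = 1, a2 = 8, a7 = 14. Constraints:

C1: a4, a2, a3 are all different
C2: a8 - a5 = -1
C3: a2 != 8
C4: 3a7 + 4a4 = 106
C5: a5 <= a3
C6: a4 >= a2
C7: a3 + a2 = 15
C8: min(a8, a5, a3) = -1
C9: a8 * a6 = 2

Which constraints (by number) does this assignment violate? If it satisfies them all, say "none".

C1: values 16, 8, 7 are pairwise distinct  ✓
C2: a8 - a5 = 1 - 2 = -1  ✓
C3: a2 = 8, but 8 is required to differ  ✗
C4: 3a7 + 4a4 = 3(14) + 4(16) = 106  ✓
C5: a5 = 2, a3 = 7; 2 ≤ 7  ✓
C6: a4 = 16, a2 = 8; 16 ≥ 8  ✓
C7: a3 + a2 = 7 + 8 = 15  ✓
C8: min(1, 2, 7) = 1, not -1  ✗
C9: a8 * a6 = 1 * 2 = 2  ✓

No — constraints 3 and 8 are not satisfied.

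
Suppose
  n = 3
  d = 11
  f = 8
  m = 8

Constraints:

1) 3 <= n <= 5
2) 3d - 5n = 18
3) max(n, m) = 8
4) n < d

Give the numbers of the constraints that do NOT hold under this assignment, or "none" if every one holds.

1) n = 3 lies in [3, 5]  OK
2) 3d - 5n = 3(11) - 5(3) = 18  OK
3) max(3, 8) = 8  OK
4) n = 3, d = 11; 3 < 11  OK

The assignment satisfies every constraint.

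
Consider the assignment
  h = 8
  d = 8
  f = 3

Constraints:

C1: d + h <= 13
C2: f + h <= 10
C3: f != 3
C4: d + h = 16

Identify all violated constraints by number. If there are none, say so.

Constraints 1, 2, and 3 do not hold.

C1: d + h = 8 + 8 = 16; 16 > 13, bound 13 not met — does not hold.
C2: f + h = 3 + 8 = 11; 11 > 10, bound 10 not met — does not hold.
C3: f = 3, but 3 is required to differ — does not hold.
C4: d + h = 8 + 8 = 16 — holds.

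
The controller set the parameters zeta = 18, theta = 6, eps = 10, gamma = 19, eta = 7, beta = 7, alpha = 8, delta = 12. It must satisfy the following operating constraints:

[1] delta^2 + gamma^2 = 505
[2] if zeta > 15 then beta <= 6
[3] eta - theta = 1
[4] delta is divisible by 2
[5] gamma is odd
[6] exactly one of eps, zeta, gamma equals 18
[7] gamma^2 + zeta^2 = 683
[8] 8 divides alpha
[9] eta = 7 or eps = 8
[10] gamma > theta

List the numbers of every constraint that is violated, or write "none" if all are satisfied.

[1] delta^2 + gamma^2 = 12^2 + 19^2 = 144 + 361 = 505 — satisfied.
[2] zeta = 18 > 15, so we need beta ≤ 6; but beta = 7 > 6 — violated.
[3] eta - theta = 7 - 6 = 1 — satisfied.
[4] 12 / 2 = 6, so 2 divides 12 — satisfied.
[5] gamma = 19 is odd — satisfied.
[6] eps=10, zeta=18, gamma=19; 1 of them equals 18 — satisfied.
[7] gamma^2 + zeta^2 = 19^2 + 18^2 = 361 + 324 = 685, not 683 — violated.
[8] 8 / 8 = 1, so 8 divides 8 — satisfied.
[9] eta = 7 = 7 (first disjunct) — satisfied.
[10] gamma = 19, theta = 6; 19 > 6 — satisfied.

No — constraints 2 and 7 are not satisfied.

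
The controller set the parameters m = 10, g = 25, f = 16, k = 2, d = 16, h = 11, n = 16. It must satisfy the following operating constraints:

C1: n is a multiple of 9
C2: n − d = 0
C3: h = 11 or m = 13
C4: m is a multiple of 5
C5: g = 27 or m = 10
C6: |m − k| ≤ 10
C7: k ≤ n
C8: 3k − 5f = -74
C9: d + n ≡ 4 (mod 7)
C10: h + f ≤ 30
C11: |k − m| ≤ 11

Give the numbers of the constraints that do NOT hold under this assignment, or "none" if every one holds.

C1: 16 = 9×1 + 7, so 9 does not divide 16  false
C2: n − d = 16 − 16 = 0  true
C3: h = 11 = 11 (first disjunct)  true
C4: 10 / 5 = 2, so 5 divides 10  true
C5: g = 25 ≠ 27, but m = 10 = 10 (second disjunct)  true
C6: |10 − 2| = 8; 8 ≤ 10  true
C7: k = 2, n = 16; 2 ≤ 16  true
C8: 3k − 5f = 3(2) − 5(16) = -74  true
C9: d + n = 32; 32 mod 7 = 4  true
C10: h + f = 11 + 16 = 27; 27 ≤ 30  true
C11: |2 − 10| = 8; 8 ≤ 11  true

Constraint 1 is violated.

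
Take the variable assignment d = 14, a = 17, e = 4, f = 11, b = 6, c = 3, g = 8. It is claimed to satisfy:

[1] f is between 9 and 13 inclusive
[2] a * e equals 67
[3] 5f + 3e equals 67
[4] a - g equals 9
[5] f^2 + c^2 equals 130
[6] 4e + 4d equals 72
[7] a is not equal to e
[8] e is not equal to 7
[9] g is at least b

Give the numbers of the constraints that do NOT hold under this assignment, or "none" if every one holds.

[1] f = 11 lies in [9, 13]  holds
[2] a * e = 17 * 4 = 68, not 67  fails
[3] 5f + 3e = 5(11) + 3(4) = 67  holds
[4] a - g = 17 - 8 = 9  holds
[5] f^2 + c^2 = 11^2 + 3^2 = 121 + 9 = 130  holds
[6] 4e + 4d = 4(4) + 4(14) = 72  holds
[7] a = 17, e = 4; distinct  holds
[8] e = 4, and 4 ≠ 7  holds
[9] g = 8, b = 6; 8 ≥ 6  holds

Constraint 2 is violated.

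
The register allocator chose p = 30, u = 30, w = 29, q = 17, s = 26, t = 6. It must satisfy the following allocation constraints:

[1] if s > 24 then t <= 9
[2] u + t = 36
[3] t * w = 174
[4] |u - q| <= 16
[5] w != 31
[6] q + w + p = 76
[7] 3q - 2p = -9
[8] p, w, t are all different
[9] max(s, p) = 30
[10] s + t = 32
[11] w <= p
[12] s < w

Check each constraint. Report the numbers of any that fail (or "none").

[1] s = 26 > 24, so we need t ≤ 9; t = 6 ≤ 9 — satisfied.
[2] u + t = 30 + 6 = 36 — satisfied.
[3] t * w = 6 * 29 = 174 — satisfied.
[4] |30 - 17| = 13; 13 ≤ 16 — satisfied.
[5] w = 29, and 29 ≠ 31 — satisfied.
[6] q + w + p = 17 + 29 + 30 = 76 — satisfied.
[7] 3q - 2p = 3(17) - 2(30) = -9 — satisfied.
[8] values 30, 29, 6 are pairwise distinct — satisfied.
[9] max(26, 30) = 30 — satisfied.
[10] s + t = 26 + 6 = 32 — satisfied.
[11] w = 29, p = 30; 29 ≤ 30 — satisfied.
[12] s = 26, w = 29; 26 < 29 — satisfied.

The assignment satisfies every constraint.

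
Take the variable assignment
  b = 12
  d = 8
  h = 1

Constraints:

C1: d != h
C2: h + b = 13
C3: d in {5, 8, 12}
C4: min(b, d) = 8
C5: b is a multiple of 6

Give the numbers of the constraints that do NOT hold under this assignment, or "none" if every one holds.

C1: d = 8, h = 1; distinct  holds
C2: h + b = 1 + 12 = 13  holds
C3: d = 8 is in {5, 8, 12}  holds
C4: min(12, 8) = 8  holds
C5: 12 / 6 = 2, so 6 divides 12  holds

None — every constraint holds.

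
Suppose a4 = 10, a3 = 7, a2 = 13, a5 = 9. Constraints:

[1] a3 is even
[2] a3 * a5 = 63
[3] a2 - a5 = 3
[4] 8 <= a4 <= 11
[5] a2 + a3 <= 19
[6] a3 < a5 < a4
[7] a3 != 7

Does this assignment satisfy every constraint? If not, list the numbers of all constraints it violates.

[1] a3 = 7 is odd  ✗
[2] a3 * a5 = 7 * 9 = 63  ✓
[3] a2 - a5 = 13 - 9 = 4, not 3  ✗
[4] a4 = 10 lies in [8, 11]  ✓
[5] a2 + a3 = 13 + 7 = 20; 20 > 19, bound 19 not met  ✗
[6] values 7 < 9 < 10  ✓
[7] a3 = 7, but 7 is required to differ  ✗

No — constraints 1, 3, 5, and 7 are not satisfied.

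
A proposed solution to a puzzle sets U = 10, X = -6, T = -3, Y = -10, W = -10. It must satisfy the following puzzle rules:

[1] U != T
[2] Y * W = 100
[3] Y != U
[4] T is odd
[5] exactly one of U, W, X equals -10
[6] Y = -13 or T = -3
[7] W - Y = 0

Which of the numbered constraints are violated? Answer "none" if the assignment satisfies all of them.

None — every constraint holds.

[1] U = 10, T = -3; distinct — satisfied.
[2] Y * W = -10 * (-10) = 100 — satisfied.
[3] Y = -10, U = 10; distinct — satisfied.
[4] T = -3 is odd — satisfied.
[5] U=10, W=-10, X=-6; 1 of them equals -10 — satisfied.
[6] Y = -10 ≠ -13, but T = -3 = -3 (second disjunct) — satisfied.
[7] W - Y = -10 - (-10) = 0 — satisfied.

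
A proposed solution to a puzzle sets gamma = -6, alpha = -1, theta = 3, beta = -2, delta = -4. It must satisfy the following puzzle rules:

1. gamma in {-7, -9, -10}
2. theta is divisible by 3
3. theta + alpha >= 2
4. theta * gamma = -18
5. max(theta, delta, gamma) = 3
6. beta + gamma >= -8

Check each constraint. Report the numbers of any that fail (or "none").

Constraint 1 is violated.

1. gamma = -6 is not in {-7, -9, -10}  fails
2. 3 / 3 = 1, so 3 divides 3  holds
3. theta + alpha = 3 + (-1) = 2; 2 ≥ 2  holds
4. theta * gamma = 3 * (-6) = -18  holds
5. max(3, -4, -6) = 3  holds
6. beta + gamma = -2 + (-6) = -8; -8 ≥ -8  holds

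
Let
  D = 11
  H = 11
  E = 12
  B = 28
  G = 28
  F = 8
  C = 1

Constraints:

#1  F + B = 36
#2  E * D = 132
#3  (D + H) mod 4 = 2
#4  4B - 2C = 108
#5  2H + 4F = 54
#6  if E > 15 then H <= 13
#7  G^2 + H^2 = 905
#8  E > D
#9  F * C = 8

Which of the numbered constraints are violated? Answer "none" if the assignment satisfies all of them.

The assignment fails constraint 4.

#1 F + B = 8 + 28 = 36 — holds.
#2 E * D = 12 * 11 = 132 — holds.
#3 D + H = 22; 22 mod 4 = 2 — holds.
#4 4B - 2C = 4(28) - 2(1) = 110, not 108 — does not hold.
#5 2H + 4F = 2(11) + 4(8) = 54 — holds.
#6 E = 12, not > 15; antecedent false, conditional vacuously true — holds.
#7 G^2 + H^2 = 28^2 + 11^2 = 784 + 121 = 905 — holds.
#8 E = 12, D = 11; 12 > 11 — holds.
#9 F * C = 8 * 1 = 8 — holds.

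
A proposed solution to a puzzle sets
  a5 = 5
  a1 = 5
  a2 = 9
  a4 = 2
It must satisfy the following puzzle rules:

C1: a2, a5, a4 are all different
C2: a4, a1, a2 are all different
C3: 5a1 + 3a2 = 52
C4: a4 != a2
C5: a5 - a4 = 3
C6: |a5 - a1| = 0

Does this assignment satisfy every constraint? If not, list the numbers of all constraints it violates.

C1: values 9, 5, 2 are pairwise distinct — OK.
C2: values 2, 5, 9 are pairwise distinct — OK.
C3: 5a1 + 3a2 = 5(5) + 3(9) = 52 — OK.
C4: a4 = 2, a2 = 9; distinct — OK.
C5: a5 - a4 = 5 - 2 = 3 — OK.
C6: |5 - 5| = 0 — OK.

The assignment satisfies every constraint.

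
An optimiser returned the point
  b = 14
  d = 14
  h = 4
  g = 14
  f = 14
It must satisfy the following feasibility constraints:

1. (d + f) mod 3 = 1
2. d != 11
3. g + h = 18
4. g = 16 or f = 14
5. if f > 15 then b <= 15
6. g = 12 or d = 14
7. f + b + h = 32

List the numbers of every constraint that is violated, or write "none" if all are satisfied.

None — every constraint holds.

1. d + f = 28; 28 mod 3 = 1  ✔
2. d = 14, and 14 ≠ 11  ✔
3. g + h = 14 + 4 = 18  ✔
4. g = 14 ≠ 16, but f = 14 = 14 (second disjunct)  ✔
5. f = 14, not > 15; antecedent false, conditional vacuously true  ✔
6. g = 14 ≠ 12, but d = 14 = 14 (second disjunct)  ✔
7. f + b + h = 14 + 14 + 4 = 32  ✔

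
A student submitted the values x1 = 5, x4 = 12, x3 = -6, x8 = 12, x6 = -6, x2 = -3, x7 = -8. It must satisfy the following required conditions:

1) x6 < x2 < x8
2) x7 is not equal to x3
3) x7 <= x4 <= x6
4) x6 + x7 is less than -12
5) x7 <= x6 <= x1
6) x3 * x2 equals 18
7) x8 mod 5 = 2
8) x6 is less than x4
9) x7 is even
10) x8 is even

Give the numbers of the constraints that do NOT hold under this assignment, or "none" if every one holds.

The assignment fails constraint 3.

1) values -6 < -3 < 12  yes
2) x7 = -8, x3 = -6; distinct  yes
3) values -8, 12, -6; x4 = 12 is not <= x6 = -6  no
4) x6 + x7 = -6 + (-8) = -14; -14 < -12  yes
5) values -8 <= -6 <= 5  yes
6) x3 * x2 = -6 * (-3) = 18  yes
7) 12 mod 5 = 2  yes
8) x6 = -6, x4 = 12; -6 < 12  yes
9) x7 = -8 is even  yes
10) x8 = 12 is even  yes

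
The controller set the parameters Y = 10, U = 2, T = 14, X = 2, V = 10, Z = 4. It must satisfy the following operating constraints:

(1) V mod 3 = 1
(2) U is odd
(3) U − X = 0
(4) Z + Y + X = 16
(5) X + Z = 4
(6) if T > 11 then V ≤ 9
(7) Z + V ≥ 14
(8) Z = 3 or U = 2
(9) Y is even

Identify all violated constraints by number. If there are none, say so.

The assignment fails constraints 2, 5, and 6.

(1) 10 mod 3 = 1 — satisfied.
(2) U = 2 is even — violated.
(3) U − X = 2 − 2 = 0 — satisfied.
(4) Z + Y + X = 4 + 10 + 2 = 16 — satisfied.
(5) X + Z = 2 + 4 = 6, not 4 — violated.
(6) T = 14 > 11, so we need V ≤ 9; but V = 10 > 9 — violated.
(7) Z + V = 4 + 10 = 14; 14 ≥ 14 — satisfied.
(8) Z = 4 ≠ 3, but U = 2 = 2 (second disjunct) — satisfied.
(9) Y = 10 is even — satisfied.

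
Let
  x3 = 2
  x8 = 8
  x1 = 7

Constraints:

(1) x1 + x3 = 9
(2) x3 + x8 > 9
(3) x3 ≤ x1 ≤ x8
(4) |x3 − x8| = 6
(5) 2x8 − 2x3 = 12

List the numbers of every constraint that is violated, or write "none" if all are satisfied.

(1) x1 + x3 = 7 + 2 = 9 — OK.
(2) x3 + x8 = 2 + 8 = 10; 10 > 9 — OK.
(3) values 2 ≤ 7 ≤ 8 — OK.
(4) |2 − 8| = 6 — OK.
(5) 2x8 − 2x3 = 2(8) − 2(2) = 12 — OK.

The assignment satisfies every constraint.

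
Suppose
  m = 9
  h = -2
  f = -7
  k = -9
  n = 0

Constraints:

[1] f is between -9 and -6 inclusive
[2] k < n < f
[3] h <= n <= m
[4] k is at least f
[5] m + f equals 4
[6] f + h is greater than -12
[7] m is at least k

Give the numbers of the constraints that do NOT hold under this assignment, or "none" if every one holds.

[1] f = -7 lies in [-9, -6]  holds
[2] values -9, 0, -7; n = 0 is not < f = -7  fails
[3] values -2 <= 0 <= 9  holds
[4] k = -9, f = -7; -9 < -7 (want ≥)  fails
[5] m + f = 9 + (-7) = 2, not 4  fails
[6] f + h = -7 + (-2) = -9; -9 > -12  holds
[7] m = 9, k = -9; 9 ≥ -9  holds

Constraints 2, 4, 5 do not hold.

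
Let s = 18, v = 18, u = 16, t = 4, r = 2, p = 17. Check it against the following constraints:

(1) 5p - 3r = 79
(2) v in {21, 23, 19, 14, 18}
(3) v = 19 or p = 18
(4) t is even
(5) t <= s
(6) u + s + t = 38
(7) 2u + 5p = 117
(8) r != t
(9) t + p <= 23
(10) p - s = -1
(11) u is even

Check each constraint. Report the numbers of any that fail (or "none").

(1) 5p - 3r = 5(17) - 3(2) = 79 — satisfied.
(2) v = 18 is in {21, 23, 19, 14, 18} — satisfied.
(3) v = 18 ≠ 19 and p = 17 ≠ 18; both disjuncts false — violated.
(4) t = 4 is even — satisfied.
(5) t = 4, s = 18; 4 ≤ 18 — satisfied.
(6) u + s + t = 16 + 18 + 4 = 38 — satisfied.
(7) 2u + 5p = 2(16) + 5(17) = 117 — satisfied.
(8) r = 2, t = 4; distinct — satisfied.
(9) t + p = 4 + 17 = 21; 21 ≤ 23 — satisfied.
(10) p - s = 17 - 18 = -1 — satisfied.
(11) u = 16 is even — satisfied.

The assignment fails constraint 3.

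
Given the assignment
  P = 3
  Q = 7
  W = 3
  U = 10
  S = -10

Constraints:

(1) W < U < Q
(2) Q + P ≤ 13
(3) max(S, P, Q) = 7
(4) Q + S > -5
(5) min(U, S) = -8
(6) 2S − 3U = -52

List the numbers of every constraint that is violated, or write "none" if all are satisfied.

(1) values 3, 10, 7; U = 10 is not < Q = 7 — fails.
(2) Q + P = 7 + 3 = 10; 10 ≤ 13 — holds.
(3) max(-10, 3, 7) = 7 — holds.
(4) Q + S = 7 + (-10) = -3; -3 > -5 — holds.
(5) min(10, -10) = -10, not -8 — fails.
(6) 2S − 3U = 2(-10) − 3(10) = -50, not -52 — fails.

The assignment fails constraints 1, 5, 6.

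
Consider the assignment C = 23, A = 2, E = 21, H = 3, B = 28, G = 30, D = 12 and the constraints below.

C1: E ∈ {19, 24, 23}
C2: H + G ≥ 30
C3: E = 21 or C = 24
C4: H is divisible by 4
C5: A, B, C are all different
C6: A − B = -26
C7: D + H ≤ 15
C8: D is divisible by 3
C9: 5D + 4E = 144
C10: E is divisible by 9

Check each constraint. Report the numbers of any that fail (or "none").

C1: E = 21 is not in {19, 24, 23}  false
C2: H + G = 3 + 30 = 33; 33 ≥ 30  true
C3: E = 21 = 21 (first disjunct)  true
C4: 3 = 4×0 + 3, so 4 does not divide 3  false
C5: values 2, 28, 23 are pairwise distinct  true
C6: A − B = 2 − 28 = -26  true
C7: D + H = 12 + 3 = 15; 15 ≤ 15  true
C8: 12 / 3 = 4, so 3 divides 12  true
C9: 5D + 4E = 5(12) + 4(21) = 144  true
C10: 21 = 9×2 + 3, so 9 does not divide 21  false

Violated: 1, 4, 10.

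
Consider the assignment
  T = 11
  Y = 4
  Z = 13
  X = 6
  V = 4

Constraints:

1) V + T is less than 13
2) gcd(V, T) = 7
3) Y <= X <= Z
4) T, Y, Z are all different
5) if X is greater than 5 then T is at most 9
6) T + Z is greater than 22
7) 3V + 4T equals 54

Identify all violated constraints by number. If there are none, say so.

1) V + T = 4 + 11 = 15; 15 ≥ 13, bound 13 not met  fails
2) gcd(4, 11) = 1, not 7  fails
3) values 4 <= 6 <= 13  holds
4) values 11, 4, 13 are pairwise distinct  holds
5) X = 6 > 5, so we need T ≤ 9; but T = 11 > 9  fails
6) T + Z = 11 + 13 = 24; 24 > 22  holds
7) 3V + 4T = 3(4) + 4(11) = 56, not 54  fails

Constraints 1, 2, 5, and 7 are violated.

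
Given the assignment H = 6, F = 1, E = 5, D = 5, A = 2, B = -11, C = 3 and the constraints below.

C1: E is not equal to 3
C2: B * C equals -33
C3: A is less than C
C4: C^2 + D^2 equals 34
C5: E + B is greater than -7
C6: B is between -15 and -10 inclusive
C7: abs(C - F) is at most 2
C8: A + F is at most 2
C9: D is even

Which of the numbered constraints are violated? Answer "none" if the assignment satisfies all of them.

Violated: 8, 9.

C1: E = 5, and 5 ≠ 3  holds
C2: B * C = -11 * 3 = -33  holds
C3: A = 2, C = 3; 2 < 3  holds
C4: C^2 + D^2 = 3^2 + 5^2 = 9 + 25 = 34  holds
C5: E + B = 5 + (-11) = -6; -6 > -7  holds
C6: B = -11 lies in [-15, -10]  holds
C7: abs(3 - 1) = 2; 2 ≤ 2  holds
C8: A + F = 2 + 1 = 3; 3 > 2, bound 2 not met  fails
C9: D = 5 is odd  fails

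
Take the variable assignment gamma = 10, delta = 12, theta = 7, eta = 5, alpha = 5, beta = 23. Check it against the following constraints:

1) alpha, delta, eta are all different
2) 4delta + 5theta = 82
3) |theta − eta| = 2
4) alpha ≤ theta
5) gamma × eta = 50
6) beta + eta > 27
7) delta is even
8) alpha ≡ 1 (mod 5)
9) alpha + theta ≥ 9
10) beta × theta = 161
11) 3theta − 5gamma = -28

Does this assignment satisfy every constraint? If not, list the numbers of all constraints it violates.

1) alpha = eta = 5, not all different — does not hold.
2) 4delta + 5theta = 4(12) + 5(7) = 83, not 82 — does not hold.
3) |7 − 5| = 2 — holds.
4) alpha = 5, theta = 7; 5 ≤ 7 — holds.
5) gamma × eta = 10 × 5 = 50 — holds.
6) beta + eta = 23 + 5 = 28; 28 > 27 — holds.
7) delta = 12 is even — holds.
8) 5 mod 5 = 0, not 1 — does not hold.
9) alpha + theta = 5 + 7 = 12; 12 ≥ 9 — holds.
10) beta × theta = 23 × 7 = 161 — holds.
11) 3theta − 5gamma = 3(7) − 5(10) = -29, not -28 — does not hold.

The assignment fails constraints 1, 2, 8, 11.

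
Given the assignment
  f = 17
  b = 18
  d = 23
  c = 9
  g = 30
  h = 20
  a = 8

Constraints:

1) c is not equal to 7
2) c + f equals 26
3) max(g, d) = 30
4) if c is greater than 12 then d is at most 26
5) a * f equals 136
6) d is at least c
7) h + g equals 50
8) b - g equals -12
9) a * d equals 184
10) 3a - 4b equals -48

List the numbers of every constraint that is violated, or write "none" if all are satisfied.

The assignment satisfies every constraint.

1) c = 9, and 9 ≠ 7 — holds.
2) c + f = 9 + 17 = 26 — holds.
3) max(30, 23) = 30 — holds.
4) c = 9, not > 12; antecedent false, conditional vacuously true — holds.
5) a * f = 8 * 17 = 136 — holds.
6) d = 23, c = 9; 23 ≥ 9 — holds.
7) h + g = 20 + 30 = 50 — holds.
8) b - g = 18 - 30 = -12 — holds.
9) a * d = 8 * 23 = 184 — holds.
10) 3a - 4b = 3(8) - 4(18) = -48 — holds.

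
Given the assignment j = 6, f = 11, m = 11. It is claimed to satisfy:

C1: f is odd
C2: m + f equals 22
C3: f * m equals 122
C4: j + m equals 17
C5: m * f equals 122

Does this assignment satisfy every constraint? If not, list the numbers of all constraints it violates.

C1: f = 11 is odd  true
C2: m + f = 11 + 11 = 22  true
C3: f * m = 11 * 11 = 121, not 122  false
C4: j + m = 6 + 11 = 17  true
C5: m * f = 11 * 11 = 121, not 122  false

Constraints 3 and 5 do not hold.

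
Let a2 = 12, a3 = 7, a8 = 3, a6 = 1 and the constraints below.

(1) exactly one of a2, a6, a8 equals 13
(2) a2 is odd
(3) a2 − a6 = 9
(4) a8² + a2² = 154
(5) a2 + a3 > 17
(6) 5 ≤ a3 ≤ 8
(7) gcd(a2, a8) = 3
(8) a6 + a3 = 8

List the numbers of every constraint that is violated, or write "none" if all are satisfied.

Violated: 1, 2, 3, 4.

(1) a2=12, a6=1, a8=3; 0 of them equal 13, not exactly one  fails
(2) a2 = 12 is even  fails
(3) a2 − a6 = 12 − 1 = 11, not 9  fails
(4) a8² + a2² = 3² + 12² = 9 + 144 = 153, not 154  fails
(5) a2 + a3 = 12 + 7 = 19; 19 > 17  holds
(6) a3 = 7 lies in [5, 8]  holds
(7) gcd(12, 3) = 3  holds
(8) a6 + a3 = 1 + 7 = 8  holds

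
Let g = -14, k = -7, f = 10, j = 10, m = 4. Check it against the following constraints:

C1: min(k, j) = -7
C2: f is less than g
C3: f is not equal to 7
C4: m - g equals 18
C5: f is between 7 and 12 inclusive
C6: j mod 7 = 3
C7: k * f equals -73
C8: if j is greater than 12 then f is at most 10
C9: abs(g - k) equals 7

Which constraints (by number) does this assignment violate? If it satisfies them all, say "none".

C1: min(-7, 10) = -7 — satisfied.
C2: f = 10, g = -14; 10 ≥ -14 (want <) — violated.
C3: f = 10, and 10 ≠ 7 — satisfied.
C4: m - g = 4 - (-14) = 18 — satisfied.
C5: f = 10 lies in [7, 12] — satisfied.
C6: 10 mod 7 = 3 — satisfied.
C7: k * f = -7 * 10 = -70, not -73 — violated.
C8: j = 10, not > 12; antecedent false, conditional vacuously true — satisfied.
C9: abs(-14 - (-7)) = 7 — satisfied.

No — constraints 2 and 7 are not satisfied.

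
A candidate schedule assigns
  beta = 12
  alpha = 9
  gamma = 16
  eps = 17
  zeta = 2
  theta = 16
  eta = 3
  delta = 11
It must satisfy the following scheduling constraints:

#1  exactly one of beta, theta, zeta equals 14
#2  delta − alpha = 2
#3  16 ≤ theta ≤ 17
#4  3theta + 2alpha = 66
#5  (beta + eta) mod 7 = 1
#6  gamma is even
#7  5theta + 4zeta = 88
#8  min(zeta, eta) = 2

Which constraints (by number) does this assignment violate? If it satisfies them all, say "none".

#1 beta=12, theta=16, zeta=2; 0 of them equal 14, not exactly one — violated.
#2 delta − alpha = 11 − 9 = 2 — satisfied.
#3 theta = 16 lies in [16, 17] — satisfied.
#4 3theta + 2alpha = 3(16) + 2(9) = 66 — satisfied.
#5 beta + eta = 15; 15 mod 7 = 1 — satisfied.
#6 gamma = 16 is even — satisfied.
#7 5theta + 4zeta = 5(16) + 4(2) = 88 — satisfied.
#8 min(2, 3) = 2 — satisfied.

Constraint 1 is violated.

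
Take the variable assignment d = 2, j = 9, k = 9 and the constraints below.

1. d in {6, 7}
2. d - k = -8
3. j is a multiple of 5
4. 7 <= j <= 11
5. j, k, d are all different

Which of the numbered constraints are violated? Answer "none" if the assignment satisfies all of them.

Violated: 1, 2, 3, 5.

1. d = 2 is not in {6, 7} — violated.
2. d - k = 2 - 9 = -7, not -8 — violated.
3. 9 = 5*1 + 4, so 5 does not divide 9 — violated.
4. j = 9 lies in [7, 11] — OK.
5. j = k = 9, not all different — violated.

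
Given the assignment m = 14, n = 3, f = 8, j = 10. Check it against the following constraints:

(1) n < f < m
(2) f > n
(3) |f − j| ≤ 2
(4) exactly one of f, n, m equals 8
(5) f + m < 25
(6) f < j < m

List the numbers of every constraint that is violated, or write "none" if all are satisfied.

None — every constraint holds.

(1) values 3 < 8 < 14 — satisfied.
(2) f = 8, n = 3; 8 > 3 — satisfied.
(3) |8 − 10| = 2; 2 ≤ 2 — satisfied.
(4) f=8, n=3, m=14; 1 of them equals 8 — satisfied.
(5) f + m = 8 + 14 = 22; 22 < 25 — satisfied.
(6) values 8 < 10 < 14 — satisfied.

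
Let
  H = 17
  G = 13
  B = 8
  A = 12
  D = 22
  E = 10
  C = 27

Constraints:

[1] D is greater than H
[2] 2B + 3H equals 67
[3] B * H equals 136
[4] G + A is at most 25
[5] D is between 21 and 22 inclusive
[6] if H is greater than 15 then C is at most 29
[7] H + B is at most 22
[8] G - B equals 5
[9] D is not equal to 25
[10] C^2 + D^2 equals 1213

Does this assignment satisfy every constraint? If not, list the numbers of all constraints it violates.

Constraint 7 is violated.

[1] D = 22, H = 17; 22 > 17 — OK.
[2] 2B + 3H = 2(8) + 3(17) = 67 — OK.
[3] B * H = 8 * 17 = 136 — OK.
[4] G + A = 13 + 12 = 25; 25 ≤ 25 — OK.
[5] D = 22 lies in [21, 22] — OK.
[6] H = 17 > 15, so we need C ≤ 29; C = 27 ≤ 29 — OK.
[7] H + B = 17 + 8 = 25; 25 > 22, bound 22 not met — violated.
[8] G - B = 13 - 8 = 5 — OK.
[9] D = 22, and 22 ≠ 25 — OK.
[10] C^2 + D^2 = 27^2 + 22^2 = 729 + 484 = 1213 — OK.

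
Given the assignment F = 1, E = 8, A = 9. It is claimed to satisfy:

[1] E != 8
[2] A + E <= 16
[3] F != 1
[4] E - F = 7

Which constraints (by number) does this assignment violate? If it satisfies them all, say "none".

[1] E = 8, but 8 is required to differ — violated.
[2] A + E = 9 + 8 = 17; 17 > 16, bound 16 not met — violated.
[3] F = 1, but 1 is required to differ — violated.
[4] E - F = 8 - 1 = 7 — OK.

The assignment fails constraints 1, 2, and 3.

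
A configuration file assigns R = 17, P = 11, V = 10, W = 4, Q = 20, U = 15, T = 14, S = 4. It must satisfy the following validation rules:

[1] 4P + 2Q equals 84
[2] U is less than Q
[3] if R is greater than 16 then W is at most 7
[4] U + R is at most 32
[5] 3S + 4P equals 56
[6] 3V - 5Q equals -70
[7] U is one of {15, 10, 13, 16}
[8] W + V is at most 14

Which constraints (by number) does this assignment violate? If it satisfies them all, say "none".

[1] 4P + 2Q = 4(11) + 2(20) = 84 — holds.
[2] U = 15, Q = 20; 15 < 20 — holds.
[3] R = 17 > 16, so we need W ≤ 7; W = 4 ≤ 7 — holds.
[4] U + R = 15 + 17 = 32; 32 ≤ 32 — holds.
[5] 3S + 4P = 3(4) + 4(11) = 56 — holds.
[6] 3V - 5Q = 3(10) - 5(20) = -70 — holds.
[7] U = 15 is in {15, 10, 13, 16} — holds.
[8] W + V = 4 + 10 = 14; 14 ≤ 14 — holds.

Yes — all constraints hold.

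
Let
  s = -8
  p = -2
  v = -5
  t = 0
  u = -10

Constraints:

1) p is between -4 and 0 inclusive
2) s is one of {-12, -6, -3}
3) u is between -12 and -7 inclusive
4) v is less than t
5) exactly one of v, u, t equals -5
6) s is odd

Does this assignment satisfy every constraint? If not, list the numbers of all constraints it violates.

Constraints 2 and 6 do not hold.

1) p = -2 lies in [-4, 0] — satisfied.
2) s = -8 is not in {-12, -6, -3} — violated.
3) u = -10 lies in [-12, -7] — satisfied.
4) v = -5, t = 0; -5 < 0 — satisfied.
5) v=-5, u=-10, t=0; 1 of them equals -5 — satisfied.
6) s = -8 is even — violated.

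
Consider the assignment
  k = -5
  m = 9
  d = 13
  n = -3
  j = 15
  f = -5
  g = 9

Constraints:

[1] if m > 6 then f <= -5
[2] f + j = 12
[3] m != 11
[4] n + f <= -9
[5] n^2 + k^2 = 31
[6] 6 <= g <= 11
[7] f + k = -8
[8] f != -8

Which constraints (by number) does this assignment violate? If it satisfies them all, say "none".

[1] m = 9 > 6, so we need f ≤ -5; f = -5 ≤ -5 — satisfied.
[2] f + j = -5 + 15 = 10, not 12 — violated.
[3] m = 9, and 9 ≠ 11 — satisfied.
[4] n + f = -3 + (-5) = -8; -8 > -9, bound -9 not met — violated.
[5] n^2 + k^2 = (-3)^2 + (-5)^2 = 9 + 25 = 34, not 31 — violated.
[6] g = 9 lies in [6, 11] — satisfied.
[7] f + k = -5 + (-5) = -10, not -8 — violated.
[8] f = -5, and -5 ≠ -8 — satisfied.

No — constraints 2, 4, 5, and 7 are not satisfied.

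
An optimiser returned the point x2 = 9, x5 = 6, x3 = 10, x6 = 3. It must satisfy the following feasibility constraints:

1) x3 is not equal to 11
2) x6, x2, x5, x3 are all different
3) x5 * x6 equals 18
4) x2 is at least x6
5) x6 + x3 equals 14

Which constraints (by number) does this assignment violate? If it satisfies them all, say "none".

No — constraint 5 is not satisfied.

1) x3 = 10, and 10 ≠ 11 — holds.
2) values 3, 9, 6, 10 are pairwise distinct — holds.
3) x5 * x6 = 6 * 3 = 18 — holds.
4) x2 = 9, x6 = 3; 9 ≥ 3 — holds.
5) x6 + x3 = 3 + 10 = 13, not 14 — does not hold.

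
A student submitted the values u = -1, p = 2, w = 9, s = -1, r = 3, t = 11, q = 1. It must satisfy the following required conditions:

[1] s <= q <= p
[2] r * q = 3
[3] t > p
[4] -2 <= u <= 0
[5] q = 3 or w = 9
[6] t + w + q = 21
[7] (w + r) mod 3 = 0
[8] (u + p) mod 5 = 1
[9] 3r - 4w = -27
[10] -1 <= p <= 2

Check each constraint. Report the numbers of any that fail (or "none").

[1] values -1 <= 1 <= 2 — satisfied.
[2] r * q = 3 * 1 = 3 — satisfied.
[3] t = 11, p = 2; 11 > 2 — satisfied.
[4] u = -1 lies in [-2, 0] — satisfied.
[5] q = 1 ≠ 3, but w = 9 = 9 (second disjunct) — satisfied.
[6] t + w + q = 11 + 9 + 1 = 21 — satisfied.
[7] w + r = 12; 12 mod 3 = 0 — satisfied.
[8] u + p = 1; 1 mod 5 = 1 — satisfied.
[9] 3r - 4w = 3(3) - 4(9) = -27 — satisfied.
[10] p = 2 lies in [-1, 2] — satisfied.

Yes — all constraints hold.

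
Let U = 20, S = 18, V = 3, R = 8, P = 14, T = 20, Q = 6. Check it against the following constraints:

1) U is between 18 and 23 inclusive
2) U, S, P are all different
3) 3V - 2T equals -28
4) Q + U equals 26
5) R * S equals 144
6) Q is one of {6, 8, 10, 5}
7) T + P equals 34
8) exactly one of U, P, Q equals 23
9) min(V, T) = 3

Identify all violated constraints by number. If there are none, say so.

The assignment fails constraints 3, 8.

1) U = 20 lies in [18, 23]  true
2) values 20, 18, 14 are pairwise distinct  true
3) 3V - 2T = 3(3) - 2(20) = -31, not -28  false
4) Q + U = 6 + 20 = 26  true
5) R * S = 8 * 18 = 144  true
6) Q = 6 is in {6, 8, 10, 5}  true
7) T + P = 20 + 14 = 34  true
8) U=20, P=14, Q=6; 0 of them equal 23, not exactly one  false
9) min(3, 20) = 3  true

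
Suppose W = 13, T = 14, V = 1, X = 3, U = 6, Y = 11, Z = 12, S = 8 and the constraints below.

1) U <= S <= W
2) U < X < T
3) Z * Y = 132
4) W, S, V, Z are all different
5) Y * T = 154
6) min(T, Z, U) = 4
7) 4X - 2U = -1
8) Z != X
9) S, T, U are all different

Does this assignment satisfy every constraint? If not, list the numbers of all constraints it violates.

1) values 6 <= 8 <= 13  true
2) values 6, 3, 14; U = 6 is not < X = 3  false
3) Z * Y = 12 * 11 = 132  true
4) values 13, 8, 1, 12 are pairwise distinct  true
5) Y * T = 11 * 14 = 154  true
6) min(14, 12, 6) = 6, not 4  false
7) 4X - 2U = 4(3) - 2(6) = 0, not -1  false
8) Z = 12, X = 3; distinct  true
9) values 8, 14, 6 are pairwise distinct  true

Constraints 2, 6, and 7 are violated.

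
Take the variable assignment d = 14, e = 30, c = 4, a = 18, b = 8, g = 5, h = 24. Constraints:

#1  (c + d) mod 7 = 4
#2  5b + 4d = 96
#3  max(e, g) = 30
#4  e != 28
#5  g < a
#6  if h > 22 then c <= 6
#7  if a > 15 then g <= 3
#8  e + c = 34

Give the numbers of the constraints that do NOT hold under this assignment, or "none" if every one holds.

Constraint 7 is violated.

#1 c + d = 18; 18 mod 7 = 4  holds
#2 5b + 4d = 5(8) + 4(14) = 96  holds
#3 max(30, 5) = 30  holds
#4 e = 30, and 30 ≠ 28  holds
#5 g = 5, a = 18; 5 < 18  holds
#6 h = 24 > 22, so we need c ≤ 6; c = 4 ≤ 6  holds
#7 a = 18 > 15, so we need g ≤ 3; but g = 5 > 3  fails
#8 e + c = 30 + 4 = 34  holds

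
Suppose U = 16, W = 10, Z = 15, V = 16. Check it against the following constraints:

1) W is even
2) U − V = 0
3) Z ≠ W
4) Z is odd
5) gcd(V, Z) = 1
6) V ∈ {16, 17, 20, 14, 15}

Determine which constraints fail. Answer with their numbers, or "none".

1) W = 10 is even — holds.
2) U − V = 16 − 16 = 0 — holds.
3) Z = 15, W = 10; distinct — holds.
4) Z = 15 is odd — holds.
5) gcd(16, 15) = 1 — holds.
6) V = 16 is in {16, 17, 20, 14, 15} — holds.

The assignment satisfies every constraint.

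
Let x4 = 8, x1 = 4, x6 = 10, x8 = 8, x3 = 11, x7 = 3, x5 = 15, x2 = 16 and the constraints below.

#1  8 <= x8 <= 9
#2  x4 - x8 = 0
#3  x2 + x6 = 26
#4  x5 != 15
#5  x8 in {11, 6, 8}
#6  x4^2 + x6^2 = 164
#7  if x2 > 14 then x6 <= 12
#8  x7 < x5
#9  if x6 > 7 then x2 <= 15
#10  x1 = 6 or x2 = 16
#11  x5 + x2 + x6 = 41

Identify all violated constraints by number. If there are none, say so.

Constraints 4 and 9 do not hold.

#1 x8 = 8 lies in [8, 9]  ✓
#2 x4 - x8 = 8 - 8 = 0  ✓
#3 x2 + x6 = 16 + 10 = 26  ✓
#4 x5 = 15, but 15 is required to differ  ✗
#5 x8 = 8 is in {11, 6, 8}  ✓
#6 x4^2 + x6^2 = 8^2 + 10^2 = 64 + 100 = 164  ✓
#7 x2 = 16 > 14, so we need x6 ≤ 12; x6 = 10 ≤ 12  ✓
#8 x7 = 3, x5 = 15; 3 < 15  ✓
#9 x6 = 10 > 7, so we need x2 ≤ 15; but x2 = 16 > 15  ✗
#10 x1 = 4 ≠ 6, but x2 = 16 = 16 (second disjunct)  ✓
#11 x5 + x2 + x6 = 15 + 16 + 10 = 41  ✓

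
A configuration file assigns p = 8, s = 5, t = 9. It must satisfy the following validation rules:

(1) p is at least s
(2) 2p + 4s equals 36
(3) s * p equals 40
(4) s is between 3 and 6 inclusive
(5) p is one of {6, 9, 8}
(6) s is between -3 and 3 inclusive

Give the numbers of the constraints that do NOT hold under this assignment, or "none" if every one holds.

Constraint 6 is violated.

(1) p = 8, s = 5; 8 ≥ 5  true
(2) 2p + 4s = 2(8) + 4(5) = 36  true
(3) s * p = 5 * 8 = 40  true
(4) s = 5 lies in [3, 6]  true
(5) p = 8 is in {6, 9, 8}  true
(6) s = 5 is outside [-3, 3]  false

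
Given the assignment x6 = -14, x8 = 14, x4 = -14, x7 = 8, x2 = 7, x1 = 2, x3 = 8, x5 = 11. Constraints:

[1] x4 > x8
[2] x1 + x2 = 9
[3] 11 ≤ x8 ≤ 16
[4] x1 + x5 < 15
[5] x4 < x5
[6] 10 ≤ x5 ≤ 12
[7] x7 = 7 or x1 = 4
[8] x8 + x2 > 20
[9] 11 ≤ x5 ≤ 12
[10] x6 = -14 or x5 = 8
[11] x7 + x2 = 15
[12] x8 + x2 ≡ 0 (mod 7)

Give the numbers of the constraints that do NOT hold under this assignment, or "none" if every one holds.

[1] x4 = -14, x8 = 14; -14 ≤ 14 (want >)  FAIL
[2] x1 + x2 = 2 + 7 = 9  OK
[3] x8 = 14 lies in [11, 16]  OK
[4] x1 + x5 = 2 + 11 = 13; 13 < 15  OK
[5] x4 = -14, x5 = 11; -14 < 11  OK
[6] x5 = 11 lies in [10, 12]  OK
[7] x7 = 8 ≠ 7 and x1 = 2 ≠ 4; both disjuncts false  FAIL
[8] x8 + x2 = 14 + 7 = 21; 21 > 20  OK
[9] x5 = 11 lies in [11, 12]  OK
[10] x6 = -14 = -14 (first disjunct)  OK
[11] x7 + x2 = 8 + 7 = 15  OK
[12] x8 + x2 = 21; 21 mod 7 = 0  OK

Violated: 1 and 7.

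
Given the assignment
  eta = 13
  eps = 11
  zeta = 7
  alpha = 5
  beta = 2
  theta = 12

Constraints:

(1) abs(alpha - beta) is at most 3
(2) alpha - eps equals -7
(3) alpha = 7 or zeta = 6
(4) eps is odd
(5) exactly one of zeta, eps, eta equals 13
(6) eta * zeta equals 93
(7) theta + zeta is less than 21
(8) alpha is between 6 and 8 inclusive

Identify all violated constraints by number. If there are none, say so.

The assignment fails constraints 2, 3, 6, and 8.

(1) abs(5 - 2) = 3; 3 ≤ 3 — OK.
(2) alpha - eps = 5 - 11 = -6, not -7 — violated.
(3) alpha = 5 ≠ 7 and zeta = 7 ≠ 6; both disjuncts false — violated.
(4) eps = 11 is odd — OK.
(5) zeta=7, eps=11, eta=13; 1 of them equals 13 — OK.
(6) eta * zeta = 13 * 7 = 91, not 93 — violated.
(7) theta + zeta = 12 + 7 = 19; 19 < 21 — OK.
(8) alpha = 5 is outside [6, 8] — violated.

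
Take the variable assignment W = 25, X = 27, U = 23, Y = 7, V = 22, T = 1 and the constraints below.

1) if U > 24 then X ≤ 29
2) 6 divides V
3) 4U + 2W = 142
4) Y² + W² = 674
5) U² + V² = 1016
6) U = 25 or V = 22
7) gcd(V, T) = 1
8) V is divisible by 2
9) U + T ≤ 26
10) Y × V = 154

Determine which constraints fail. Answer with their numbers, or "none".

1) U = 23, not > 24; antecedent false, conditional vacuously true  yes
2) 22 = 6×3 + 4, so 6 does not divide 22  no
3) 4U + 2W = 4(23) + 2(25) = 142  yes
4) Y² + W² = 7² + 25² = 49 + 625 = 674  yes
5) U² + V² = 23² + 22² = 529 + 484 = 1013, not 1016  no
6) U = 23 ≠ 25, but V = 22 = 22 (second disjunct)  yes
7) gcd(22, 1) = 1  yes
8) 22 / 2 = 11, so 2 divides 22  yes
9) U + T = 23 + 1 = 24; 24 ≤ 26  yes
10) Y × V = 7 × 22 = 154  yes

Violated: 2 and 5.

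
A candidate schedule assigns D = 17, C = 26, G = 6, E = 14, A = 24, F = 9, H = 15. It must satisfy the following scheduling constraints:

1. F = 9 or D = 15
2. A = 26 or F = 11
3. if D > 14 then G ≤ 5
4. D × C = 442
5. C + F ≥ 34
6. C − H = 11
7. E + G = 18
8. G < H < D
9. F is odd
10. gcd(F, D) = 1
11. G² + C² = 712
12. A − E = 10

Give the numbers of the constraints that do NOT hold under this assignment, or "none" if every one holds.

1. F = 9 = 9 (first disjunct) — holds.
2. A = 24 ≠ 26 and F = 9 ≠ 11; both disjuncts false — fails.
3. D = 17 > 14, so we need G ≤ 5; but G = 6 > 5 — fails.
4. D × C = 17 × 26 = 442 — holds.
5. C + F = 26 + 9 = 35; 35 ≥ 34 — holds.
6. C − H = 26 − 15 = 11 — holds.
7. E + G = 14 + 6 = 20, not 18 — fails.
8. values 6 < 15 < 17 — holds.
9. F = 9 is odd — holds.
10. gcd(9, 17) = 1 — holds.
11. G² + C² = 6² + 26² = 36 + 676 = 712 — holds.
12. A − E = 24 − 14 = 10 — holds.

Violated: 2, 3, 7.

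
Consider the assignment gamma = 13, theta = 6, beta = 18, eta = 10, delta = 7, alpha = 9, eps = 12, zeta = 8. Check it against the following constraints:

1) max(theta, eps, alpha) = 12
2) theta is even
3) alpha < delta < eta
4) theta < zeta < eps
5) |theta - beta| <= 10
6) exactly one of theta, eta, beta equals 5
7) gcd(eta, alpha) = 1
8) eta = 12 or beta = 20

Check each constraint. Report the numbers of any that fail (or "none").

1) max(6, 12, 9) = 12 — OK.
2) theta = 6 is even — OK.
3) values 9, 7, 10; alpha = 9 is not < delta = 7 — violated.
4) values 6 < 8 < 12 — OK.
5) |6 - 18| = 12; 12 > 10, exceeds bound 10 — violated.
6) theta=6, eta=10, beta=18; 0 of them equal 5, not exactly one — violated.
7) gcd(10, 9) = 1 — OK.
8) eta = 10 ≠ 12 and beta = 18 ≠ 20; both disjuncts false — violated.

Violated: 3, 5, 6, 8.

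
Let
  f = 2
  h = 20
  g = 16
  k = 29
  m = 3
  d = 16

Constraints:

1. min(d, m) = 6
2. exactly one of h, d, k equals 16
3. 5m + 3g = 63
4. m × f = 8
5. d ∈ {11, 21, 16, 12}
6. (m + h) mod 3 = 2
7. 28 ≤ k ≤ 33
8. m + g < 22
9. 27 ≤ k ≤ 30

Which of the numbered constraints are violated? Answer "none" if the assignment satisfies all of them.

1. min(16, 3) = 3, not 6 — violated.
2. h=20, d=16, k=29; 1 of them equals 16 — satisfied.
3. 5m + 3g = 5(3) + 3(16) = 63 — satisfied.
4. m × f = 3 × 2 = 6, not 8 — violated.
5. d = 16 is in {11, 21, 16, 12} — satisfied.
6. m + h = 23; 23 mod 3 = 2 — satisfied.
7. k = 29 lies in [28, 33] — satisfied.
8. m + g = 3 + 16 = 19; 19 < 22 — satisfied.
9. k = 29 lies in [27, 30] — satisfied.

Constraints 1 and 4 are violated.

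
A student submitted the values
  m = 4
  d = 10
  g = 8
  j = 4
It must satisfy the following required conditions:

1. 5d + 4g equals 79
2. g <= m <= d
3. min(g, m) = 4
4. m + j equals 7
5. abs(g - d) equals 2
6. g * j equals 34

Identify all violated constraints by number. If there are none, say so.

1. 5d + 4g = 5(10) + 4(8) = 82, not 79 — violated.
2. values 8, 4, 10; g = 8 is not <= m = 4 — violated.
3. min(8, 4) = 4 — OK.
4. m + j = 4 + 4 = 8, not 7 — violated.
5. abs(8 - 10) = 2 — OK.
6. g * j = 8 * 4 = 32, not 34 — violated.

Violated: 1, 2, 4, 6.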